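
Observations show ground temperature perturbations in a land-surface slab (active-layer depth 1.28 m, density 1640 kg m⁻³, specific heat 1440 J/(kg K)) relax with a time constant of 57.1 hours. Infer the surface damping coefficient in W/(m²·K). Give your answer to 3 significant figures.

14.7

Areal heat capacity C = ρ c_p D = 1640 × 1440 × 1.28 = 3.02×10^6 J/(m^2 K).
τ = 57.1 hours = 2.06×10^5 s.
λ = C / τ = 3.02×10^6 / 2.06×10^5 = 14.7 W/(m²·K).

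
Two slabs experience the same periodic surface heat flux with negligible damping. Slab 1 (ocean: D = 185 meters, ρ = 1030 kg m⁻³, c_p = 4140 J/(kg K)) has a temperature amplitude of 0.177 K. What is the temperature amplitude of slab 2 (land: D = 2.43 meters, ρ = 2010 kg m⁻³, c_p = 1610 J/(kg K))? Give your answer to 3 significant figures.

C_ocean = 7.89×10^8 J/(m²·K); C_land = 7.86×10^6 J/(m²·K).
A ∝ 1/C ⇒ A_land = A_ocean × C_ocean/C_land = 0.177 × 100 = 17.8 K.

17.8 K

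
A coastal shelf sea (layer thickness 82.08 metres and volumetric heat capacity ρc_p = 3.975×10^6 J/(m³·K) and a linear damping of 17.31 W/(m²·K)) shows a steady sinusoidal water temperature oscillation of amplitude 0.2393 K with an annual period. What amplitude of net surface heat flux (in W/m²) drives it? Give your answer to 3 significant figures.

Areal heat capacity C = ρc_p × D = 3.975×10^6 × 82.08 = 3.26×10^8 J m⁻² K⁻¹.
ω = 2π / 3.15×10^7 s = 1.99×10^-7 s⁻¹.
√((Cω)² + λ²) = √((65.0)² + 17.31²) = 67.3 W/(m²·K).
F₀ = A × √((Cω)²+λ²) = 0.2393 × 67.3 = 16.1 W/m².

16.1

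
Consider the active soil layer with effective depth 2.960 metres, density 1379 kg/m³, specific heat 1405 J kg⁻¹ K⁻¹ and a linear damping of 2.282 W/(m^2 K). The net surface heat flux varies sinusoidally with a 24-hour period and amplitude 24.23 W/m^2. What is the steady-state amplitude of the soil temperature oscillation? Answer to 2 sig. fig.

0.058 K

Areal heat capacity C = ρ c_p D = 1379 × 1405 × 2.960 = 5.73×10^6 J m⁻² K⁻¹.
Angular frequency ω = 2π / T = 2π / 86400 s = 7.27×10^-5 s⁻¹.
√((Cω)² + λ²) = √((417)² + 2.282²) = 417 W/(m²·K).
Amplitude A = F₀ / √((Cω)²+λ²) = 24.23 / 417 = 0.0581 K.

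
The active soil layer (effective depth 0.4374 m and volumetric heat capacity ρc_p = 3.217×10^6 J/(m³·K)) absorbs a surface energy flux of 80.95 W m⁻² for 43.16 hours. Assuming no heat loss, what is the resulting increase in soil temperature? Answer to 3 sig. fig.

8.94 K

Areal heat capacity C = ρc_p × D = 3.217×10^6 × 0.4374 = 1.41×10^6 J/(m²·K).
Net heat input Q = F Δt = 80.95 × (43.16 hours × 3600 s/hour) = 1.26×10^7 J/m².
ΔT = Q / C = 1.26×10^7 / 1.41×10^6 = 8.94 K.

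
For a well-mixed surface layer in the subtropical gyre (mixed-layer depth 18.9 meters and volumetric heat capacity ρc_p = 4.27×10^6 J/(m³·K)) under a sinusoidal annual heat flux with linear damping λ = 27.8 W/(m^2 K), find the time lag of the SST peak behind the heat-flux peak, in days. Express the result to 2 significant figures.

30 days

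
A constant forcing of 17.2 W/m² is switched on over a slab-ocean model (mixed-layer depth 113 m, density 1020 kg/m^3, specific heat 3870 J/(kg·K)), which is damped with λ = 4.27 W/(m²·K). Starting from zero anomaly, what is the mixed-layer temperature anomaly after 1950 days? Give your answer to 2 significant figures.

3.2 K

Areal heat capacity C = ρ c_p D = 1020 × 3870 × 113 = 4.46×10^8 J/(m²·K).
τ = C / λ = 4.46×10^8 / 4.27 = 1.04×10^8 s.
Equilibrium anomaly ΔT_eq = F / λ = 17.2 / 4.27 = 4.03 K.
t = 1950 days = 1.68×10^8 s, so t/τ = 1.61.
ΔT(t) = ΔT_eq (1 − e^(−t/τ)) = 4.03 × (1 − e^−1.61) = 3.23 K.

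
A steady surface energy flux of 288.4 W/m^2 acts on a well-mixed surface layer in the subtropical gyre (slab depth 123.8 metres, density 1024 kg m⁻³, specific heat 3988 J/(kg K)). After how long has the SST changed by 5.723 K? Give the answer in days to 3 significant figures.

116 days

Areal heat capacity C = ρ c_p D = 1024 × 3988 × 123.8 = 5.06×10^8 J/(m^2 K).
Time required: Δt = C ΔT / F = 5.06×10^8 × 5.723 / 288.4 = 1.00×10^7 s.
In days: 1.00×10^7 s / (86400 s/day) = 116 days.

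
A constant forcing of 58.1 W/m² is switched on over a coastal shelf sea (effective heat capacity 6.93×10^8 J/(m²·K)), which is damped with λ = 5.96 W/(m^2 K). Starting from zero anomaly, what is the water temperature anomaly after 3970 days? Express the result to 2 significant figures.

Areal heat capacity C = 6.93×10^8 J/(m²·K) (given).
τ = C / λ = 6.93×10^8 / 5.96 = 1.16×10^8 s.
Equilibrium anomaly ΔT_eq = F / λ = 58.1 / 5.96 = 9.75 K.
t = 3970 days = 3.43×10^8 s, so t/τ = 2.95.
ΔT(t) = ΔT_eq (1 − e^(−t/τ)) = 9.75 × (1 − e^−2.95) = 9.24 K.

9.2 K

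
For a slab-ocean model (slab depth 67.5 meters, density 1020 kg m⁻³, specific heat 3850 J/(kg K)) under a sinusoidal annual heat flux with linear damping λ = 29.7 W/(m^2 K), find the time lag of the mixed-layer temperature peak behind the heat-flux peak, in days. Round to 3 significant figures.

61.5 days

Areal heat capacity C = ρ c_p D = 1020 × 3850 × 67.5 = 2.65×10^8 J m⁻² K⁻¹.
ω = 2π / 3.15×10^7 s = 1.99×10^-7 s⁻¹.
Phase lag φ = arctan(Cω/λ) = arctan(52.8/29.7) = 1.06 rad.
Time lag = φ / ω = 1.06 / 1.99×10^-7 = 5.31×10^6 s = 61.5 days.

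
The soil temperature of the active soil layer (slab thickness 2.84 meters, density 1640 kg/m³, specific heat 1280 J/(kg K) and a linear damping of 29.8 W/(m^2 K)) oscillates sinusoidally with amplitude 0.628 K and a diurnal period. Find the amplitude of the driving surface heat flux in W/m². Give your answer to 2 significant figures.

270

Areal heat capacity C = ρ c_p D = 1640 × 1280 × 2.84 = 5.96×10^6 J m⁻² K⁻¹.
ω = 2π / 86400 s = 7.27×10^-5 s⁻¹.
√((Cω)² + λ²) = √((434)² + 29.8²) = 435 W/(m²·K).
F₀ = A × √((Cω)²+λ²) = 0.628 × 435 = 273 W/m².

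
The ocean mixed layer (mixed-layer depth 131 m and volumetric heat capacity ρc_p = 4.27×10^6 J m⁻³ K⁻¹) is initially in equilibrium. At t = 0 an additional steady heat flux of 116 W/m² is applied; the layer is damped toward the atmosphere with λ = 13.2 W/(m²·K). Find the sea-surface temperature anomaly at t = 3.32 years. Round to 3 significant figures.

Areal heat capacity C = ρc_p × D = 4.27×10^6 × 131 = 5.59×10^8 J/(m²·K).
τ = C / λ = 5.59×10^8 / 13.2 = 4.24×10^7 s.
Equilibrium anomaly ΔT_eq = F / λ = 116 / 13.2 = 8.79 K.
t = 3.32 years = 1.05×10^8 s, so t/τ = 2.47.
ΔT(t) = ΔT_eq (1 − e^(−t/τ)) = 8.79 × (1 − e^−2.47) = 8.05 K.

8.05 K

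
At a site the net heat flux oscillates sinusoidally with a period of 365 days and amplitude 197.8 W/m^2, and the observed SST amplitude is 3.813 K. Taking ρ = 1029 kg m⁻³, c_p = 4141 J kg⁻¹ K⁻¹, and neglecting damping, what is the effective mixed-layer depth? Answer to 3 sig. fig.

61.1 m

ω = 2π / 3.15×10^7 s = 1.99×10^-7 s⁻¹.
Required C = F₀ / (A ω) = 197.8 / (3.813 × 1.99×10^-7) = 2.60×10^8 J/(m²·K).
D = C / (ρ c_p) = 2.60×10^8 / (1029 × 4141) = 61.1 m.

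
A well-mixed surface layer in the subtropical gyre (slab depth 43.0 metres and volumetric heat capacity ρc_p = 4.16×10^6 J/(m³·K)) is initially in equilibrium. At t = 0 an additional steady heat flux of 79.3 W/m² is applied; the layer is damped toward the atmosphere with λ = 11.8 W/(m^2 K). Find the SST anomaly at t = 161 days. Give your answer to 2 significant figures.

Areal heat capacity C = ρc_p × D = 4.16×10^6 × 43.0 = 1.79×10^8 J m⁻² K⁻¹.
τ = C / λ = 1.79×10^8 / 11.8 = 1.52×10^7 s.
Equilibrium anomaly ΔT_eq = F / λ = 79.3 / 11.8 = 6.72 K.
t = 161 days = 1.39×10^7 s, so t/τ = 0.918.
ΔT(t) = ΔT_eq (1 − e^(−t/τ)) = 6.72 × (1 − e^−0.918) = 4.04 K.

4.0 K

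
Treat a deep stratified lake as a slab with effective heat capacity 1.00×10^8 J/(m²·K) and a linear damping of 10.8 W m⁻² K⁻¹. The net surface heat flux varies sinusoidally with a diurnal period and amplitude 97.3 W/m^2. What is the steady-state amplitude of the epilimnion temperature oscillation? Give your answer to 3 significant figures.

Areal heat capacity C = 1.00×10^8 J/(m²·K) (given).
Angular frequency ω = 2π / T = 2π / 86400 s = 7.27×10^-5 s⁻¹.
√((Cω)² + λ²) = √((7270)² + 10.8²) = 7270 W/(m²·K).
Amplitude A = F₀ / √((Cω)²+λ²) = 97.3 / 7270 = 0.0134 K.

0.0134 K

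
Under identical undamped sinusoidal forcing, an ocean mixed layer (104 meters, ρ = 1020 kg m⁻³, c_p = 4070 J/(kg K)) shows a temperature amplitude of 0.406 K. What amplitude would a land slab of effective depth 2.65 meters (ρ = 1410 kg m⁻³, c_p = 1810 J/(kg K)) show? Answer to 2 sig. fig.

C_ocean = 4.32×10^8 J/(m²·K); C_land = 6.76×10^6 J/(m²·K).
A ∝ 1/C ⇒ A_land = A_ocean × C_ocean/C_land = 0.406 × 63.8 = 25.9 K.

26 K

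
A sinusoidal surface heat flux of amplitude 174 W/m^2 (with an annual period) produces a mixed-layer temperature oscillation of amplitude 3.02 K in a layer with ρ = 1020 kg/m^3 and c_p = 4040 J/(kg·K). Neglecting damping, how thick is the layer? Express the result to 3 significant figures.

ω = 2π / 3.15×10^7 s = 1.99×10^-7 s⁻¹.
Required C = F₀ / (A ω) = 174 / (3.02 × 1.99×10^-7) = 2.89×10^8 J/(m²·K).
D = C / (ρ c_p) = 2.89×10^8 / (1020 × 4040) = 70.2 m.

70.2 m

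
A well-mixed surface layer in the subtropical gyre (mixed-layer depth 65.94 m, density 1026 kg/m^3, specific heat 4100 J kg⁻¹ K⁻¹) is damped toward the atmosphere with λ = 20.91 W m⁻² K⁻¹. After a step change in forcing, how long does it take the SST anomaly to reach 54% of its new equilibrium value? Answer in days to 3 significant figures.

Areal heat capacity C = ρ c_p D = 1026 × 4100 × 65.94 = 2.77×10^8 J m⁻² K⁻¹.
τ = C / λ = 2.77×10^8 / 20.91 = 1.33×10^7 s.
Fraction reached: 1 − e^(−t/τ) = 0.54 ⇒ t = −τ ln(1 − 0.54) = τ × 0.777.
t = 1.03×10^7 s = 119 days.

119 days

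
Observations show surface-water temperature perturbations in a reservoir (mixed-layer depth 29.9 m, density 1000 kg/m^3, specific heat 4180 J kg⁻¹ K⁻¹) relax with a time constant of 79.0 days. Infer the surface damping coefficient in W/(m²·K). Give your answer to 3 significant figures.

18.3

Areal heat capacity C = ρ c_p D = 1000 × 4180 × 29.9 = 1.25×10^8 J m⁻² K⁻¹.
τ = 79.0 days = 6.83×10^6 s.
λ = C / τ = 1.25×10^8 / 6.83×10^6 = 18.3 W/(m²·K).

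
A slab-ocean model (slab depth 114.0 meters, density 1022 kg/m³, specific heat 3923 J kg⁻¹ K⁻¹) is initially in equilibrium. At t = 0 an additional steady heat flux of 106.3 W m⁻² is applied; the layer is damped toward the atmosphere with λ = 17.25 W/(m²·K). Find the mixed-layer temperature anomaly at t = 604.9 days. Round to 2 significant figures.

5.3 K

Areal heat capacity C = ρ c_p D = 1022 × 3923 × 114.0 = 4.57×10^8 J/(m^2 K).
τ = C / λ = 4.57×10^8 / 17.25 = 2.65×10^7 s.
Equilibrium anomaly ΔT_eq = F / λ = 106.3 / 17.25 = 6.16 K.
t = 604.9 days = 5.23×10^7 s, so t/τ = 1.97.
ΔT(t) = ΔT_eq (1 − e^(−t/τ)) = 6.16 × (1 − e^−1.97) = 5.31 K.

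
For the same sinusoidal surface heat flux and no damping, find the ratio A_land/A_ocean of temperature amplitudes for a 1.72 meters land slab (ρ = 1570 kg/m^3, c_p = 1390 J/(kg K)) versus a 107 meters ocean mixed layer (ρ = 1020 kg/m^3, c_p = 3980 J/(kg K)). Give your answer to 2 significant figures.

120

C_ocean = 1020 × 3980 × 107 = 4.34×10^8 J/(m²·K).
C_land = 1570 × 1390 × 1.72 = 3.75×10^6 J/(m²·K).
Undamped amplitude ∝ 1/C, so A_land/A_ocean = C_ocean/C_land = 116.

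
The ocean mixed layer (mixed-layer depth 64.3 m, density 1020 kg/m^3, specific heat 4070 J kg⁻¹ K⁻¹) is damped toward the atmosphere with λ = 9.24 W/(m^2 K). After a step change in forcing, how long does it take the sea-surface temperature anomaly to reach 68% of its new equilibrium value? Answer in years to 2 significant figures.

Areal heat capacity C = ρ c_p D = 1020 × 4070 × 64.3 = 2.67×10^8 J/(m^2 K).
τ = C / λ = 2.67×10^8 / 9.24 = 2.89×10^7 s.
Fraction reached: 1 − e^(−t/τ) = 0.68 ⇒ t = −τ ln(1 − 0.68) = τ × 1.14.
t = 3.29×10^7 s = 1.04 years.

1.0 years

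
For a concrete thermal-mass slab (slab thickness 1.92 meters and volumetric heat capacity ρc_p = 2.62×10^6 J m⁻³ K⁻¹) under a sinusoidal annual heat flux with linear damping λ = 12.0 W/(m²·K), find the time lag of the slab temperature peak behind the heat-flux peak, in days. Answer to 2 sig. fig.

Areal heat capacity C = ρc_p × D = 2.62×10^6 × 1.92 = 5.03×10^6 J/(m^2 K).
ω = 2π / 3.15×10^7 s = 1.99×10^-7 s⁻¹.
Phase lag φ = arctan(Cω/λ) = arctan(1.00/12.0) = 0.0833 rad.
Time lag = φ / ω = 0.0833 / 1.99×10^-7 = 4.18×10^5 s = 4.84 days.

4.8 days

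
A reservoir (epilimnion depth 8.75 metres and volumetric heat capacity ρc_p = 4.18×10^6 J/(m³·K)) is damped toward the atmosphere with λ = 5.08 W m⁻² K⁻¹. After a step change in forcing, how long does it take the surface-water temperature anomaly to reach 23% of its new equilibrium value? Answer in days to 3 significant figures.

21.8 days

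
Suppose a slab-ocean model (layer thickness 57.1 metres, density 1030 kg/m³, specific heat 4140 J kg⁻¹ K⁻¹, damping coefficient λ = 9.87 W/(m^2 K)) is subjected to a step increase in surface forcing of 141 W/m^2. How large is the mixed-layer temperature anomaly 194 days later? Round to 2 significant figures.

7.0 K

Areal heat capacity C = ρ c_p D = 1030 × 4140 × 57.1 = 2.43×10^8 J/(m^2 K).
τ = C / λ = 2.43×10^8 / 9.87 = 2.47×10^7 s.
Equilibrium anomaly ΔT_eq = F / λ = 141 / 9.87 = 14.3 K.
t = 194 days = 1.68×10^7 s, so t/τ = 0.679.
ΔT(t) = ΔT_eq (1 − e^(−t/τ)) = 14.3 × (1 − e^−0.679) = 7.04 K.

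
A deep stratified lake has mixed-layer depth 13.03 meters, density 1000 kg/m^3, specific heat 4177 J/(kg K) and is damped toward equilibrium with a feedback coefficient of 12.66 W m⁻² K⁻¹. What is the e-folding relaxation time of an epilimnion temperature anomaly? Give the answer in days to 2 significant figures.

50 days

Areal heat capacity C = ρ c_p D = 1000 × 4177 × 13.03 = 5.44×10^7 J m⁻² K⁻¹.
Relaxation time τ = C / λ = 5.44×10^7 / 12.66 = 4.30×10^6 s.
In days: 4.30×10^6 s / (86400 s/day) = 49.8 days.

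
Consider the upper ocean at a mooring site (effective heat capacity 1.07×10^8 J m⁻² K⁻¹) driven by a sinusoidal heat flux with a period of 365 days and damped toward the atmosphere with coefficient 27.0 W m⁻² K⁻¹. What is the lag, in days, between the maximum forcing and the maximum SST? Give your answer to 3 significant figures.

38.8 days

Areal heat capacity C = 1.07×10^8 J m⁻² K⁻¹ (given).
ω = 2π / 3.15×10^7 s = 1.99×10^-7 s⁻¹.
Phase lag φ = arctan(Cω/λ) = arctan(21.3/27.0) = 0.668 rad.
Time lag = φ / ω = 0.668 / 1.99×10^-7 = 3.35×10^6 s = 38.8 days.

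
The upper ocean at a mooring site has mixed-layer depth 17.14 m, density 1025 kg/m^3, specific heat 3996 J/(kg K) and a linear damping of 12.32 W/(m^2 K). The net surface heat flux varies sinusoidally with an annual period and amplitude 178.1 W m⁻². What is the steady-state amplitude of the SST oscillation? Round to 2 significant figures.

9.6 K

Areal heat capacity C = ρ c_p D = 1025 × 3996 × 17.14 = 7.02×10^7 J/(m²·K).
Angular frequency ω = 2π / T = 2π / 3.15×10^7 s = 1.99×10^-7 s⁻¹.
√((Cω)² + λ²) = √((14.0)² + 12.32²) = 18.6 W/(m²·K).
Amplitude A = F₀ / √((Cω)²+λ²) = 178.1 / 18.6 = 9.56 K.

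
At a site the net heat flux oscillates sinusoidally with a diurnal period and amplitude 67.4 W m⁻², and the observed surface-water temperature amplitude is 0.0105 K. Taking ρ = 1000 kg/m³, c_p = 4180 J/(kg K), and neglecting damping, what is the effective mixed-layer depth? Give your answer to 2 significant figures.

21 m

ω = 2π / 86400 s = 7.27×10^-5 s⁻¹.
Required C = F₀ / (A ω) = 67.4 / (0.0105 × 7.27×10^-5) = 8.83×10^7 J/(m²·K).
D = C / (ρ c_p) = 8.83×10^7 / (1000 × 4180) = 21.1 m.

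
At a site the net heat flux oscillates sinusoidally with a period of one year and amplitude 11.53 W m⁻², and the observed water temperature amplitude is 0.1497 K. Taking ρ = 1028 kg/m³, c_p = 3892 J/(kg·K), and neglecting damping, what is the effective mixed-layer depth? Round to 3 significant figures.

ω = 2π / 3.15×10^7 s = 1.99×10^-7 s⁻¹.
Required C = F₀ / (A ω) = 11.53 / (0.1497 × 1.99×10^-7) = 3.87×10^8 J/(m²·K).
D = C / (ρ c_p) = 3.87×10^8 / (1028 × 3892) = 96.6 m.

96.6 m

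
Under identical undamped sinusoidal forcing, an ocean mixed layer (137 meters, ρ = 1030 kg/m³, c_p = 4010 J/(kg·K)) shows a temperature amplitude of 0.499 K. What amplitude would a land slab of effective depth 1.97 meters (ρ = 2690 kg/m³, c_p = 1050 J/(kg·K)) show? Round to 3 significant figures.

50.7 K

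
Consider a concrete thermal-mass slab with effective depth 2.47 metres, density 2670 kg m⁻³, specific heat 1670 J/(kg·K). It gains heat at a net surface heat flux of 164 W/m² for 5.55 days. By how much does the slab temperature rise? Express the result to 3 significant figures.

Areal heat capacity C = ρ c_p D = 2670 × 1670 × 2.47 = 1.10×10^7 J/(m^2 K).
Net heat input Q = F Δt = 164 × (5.55 days × 86400 s/day) = 7.86×10^7 J/m².
ΔT = Q / C = 7.86×10^7 / 1.10×10^7 = 7.14 K.

7.14 K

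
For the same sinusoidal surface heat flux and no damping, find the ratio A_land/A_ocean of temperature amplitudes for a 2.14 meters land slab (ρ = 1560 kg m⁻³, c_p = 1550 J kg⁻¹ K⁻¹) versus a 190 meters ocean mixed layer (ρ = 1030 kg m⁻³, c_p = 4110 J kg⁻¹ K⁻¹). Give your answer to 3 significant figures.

155

C_ocean = 1030 × 4110 × 190 = 8.04×10^8 J/(m²·K).
C_land = 1560 × 1550 × 2.14 = 5.17×10^6 J/(m²·K).
Undamped amplitude ∝ 1/C, so A_land/A_ocean = C_ocean/C_land = 155.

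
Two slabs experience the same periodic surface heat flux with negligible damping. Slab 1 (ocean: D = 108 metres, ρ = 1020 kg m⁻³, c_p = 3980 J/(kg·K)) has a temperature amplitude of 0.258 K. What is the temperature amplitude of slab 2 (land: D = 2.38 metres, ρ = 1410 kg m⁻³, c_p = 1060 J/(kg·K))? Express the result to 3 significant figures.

C_ocean = 4.38×10^8 J/(m²·K); C_land = 3.56×10^6 J/(m²·K).
A ∝ 1/C ⇒ A_land = A_ocean × C_ocean/C_land = 0.258 × 123 = 31.8 K.

31.8 K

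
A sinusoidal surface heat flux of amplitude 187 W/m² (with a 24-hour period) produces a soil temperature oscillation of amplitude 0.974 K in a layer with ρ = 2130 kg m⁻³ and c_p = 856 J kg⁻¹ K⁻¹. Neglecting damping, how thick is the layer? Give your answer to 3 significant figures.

ω = 2π / 86400 s = 7.27×10^-5 s⁻¹.
Required C = F₀ / (A ω) = 187 / (0.974 × 7.27×10^-5) = 2.64×10^6 J/(m²·K).
D = C / (ρ c_p) = 2.64×10^6 / (2130 × 856) = 1.45 m.

1.45 m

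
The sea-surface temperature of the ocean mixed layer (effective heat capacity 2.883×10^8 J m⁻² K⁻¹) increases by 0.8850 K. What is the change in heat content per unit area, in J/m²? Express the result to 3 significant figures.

2.55×10^8

Areal heat capacity C = 2.883×10^8 J m⁻² K⁻¹ (given).
ΔQ = C ΔT = 2.88×10^8 × 0.8850 = 2.55×10^8 J/m².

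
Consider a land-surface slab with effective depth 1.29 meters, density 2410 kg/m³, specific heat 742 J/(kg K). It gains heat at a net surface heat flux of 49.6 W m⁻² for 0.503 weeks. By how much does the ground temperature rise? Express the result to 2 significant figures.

Areal heat capacity C = ρ c_p D = 2410 × 742 × 1.29 = 2.31×10^6 J/(m²·K).
Net heat input Q = F Δt = 49.6 × (0.503 weeks × 6.048×10^5 s/week) = 1.51×10^7 J/m².
ΔT = Q / C = 1.51×10^7 / 2.31×10^6 = 6.54 K.

6.5 K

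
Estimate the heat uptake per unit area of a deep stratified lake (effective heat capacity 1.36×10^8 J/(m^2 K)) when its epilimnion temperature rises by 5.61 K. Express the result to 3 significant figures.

Areal heat capacity C = 1.36×10^8 J/(m^2 K) (given).
ΔQ = C ΔT = 1.36×10^8 × 5.61 = 7.63×10^8 J/m².

7.63×10^8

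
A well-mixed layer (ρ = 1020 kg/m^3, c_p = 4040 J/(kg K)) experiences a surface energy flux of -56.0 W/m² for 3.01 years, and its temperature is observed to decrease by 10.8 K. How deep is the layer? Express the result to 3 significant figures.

Heat input Q = F Δt = -56.0 × 9.50×10^7 s = -5.32×10^9 J/m².
Required areal heat capacity C = Q / ΔT = 4.93×10^8 J/(m²·K).
Depth D = C / (ρ c_p) = 4.93×10^8 / (1020 × 4040) = 120 m.

120 m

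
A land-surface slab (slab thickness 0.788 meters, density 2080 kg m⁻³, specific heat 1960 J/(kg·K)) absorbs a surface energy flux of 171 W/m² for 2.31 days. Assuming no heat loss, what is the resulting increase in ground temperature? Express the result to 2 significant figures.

11 K

Areal heat capacity C = ρ c_p D = 2080 × 1960 × 0.788 = 3.21×10^6 J/(m^2 K).
Net heat input Q = F Δt = 171 × (2.31 days × 86400 s/day) = 3.41×10^7 J/m².
ΔT = Q / C = 3.41×10^7 / 3.21×10^6 = 10.6 K.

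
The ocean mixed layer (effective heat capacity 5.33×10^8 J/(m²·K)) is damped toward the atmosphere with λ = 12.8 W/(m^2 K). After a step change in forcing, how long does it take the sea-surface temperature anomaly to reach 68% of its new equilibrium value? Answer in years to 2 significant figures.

1.5 years

Areal heat capacity C = 5.33×10^8 J/(m²·K) (given).
τ = C / λ = 5.33×10^8 / 12.8 = 4.16×10^7 s.
Fraction reached: 1 − e^(−t/τ) = 0.68 ⇒ t = −τ ln(1 − 0.68) = τ × 1.14.
t = 4.74×10^7 s = 1.50 years.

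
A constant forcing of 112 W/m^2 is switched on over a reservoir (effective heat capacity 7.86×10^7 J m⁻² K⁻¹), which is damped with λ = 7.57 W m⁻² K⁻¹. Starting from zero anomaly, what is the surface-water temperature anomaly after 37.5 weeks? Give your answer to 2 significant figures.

Areal heat capacity C = 7.86×10^7 J m⁻² K⁻¹ (given).
τ = C / λ = 7.86×10^7 / 7.57 = 1.04×10^7 s.
Equilibrium anomaly ΔT_eq = F / λ = 112 / 7.57 = 14.8 K.
t = 37.5 weeks = 2.27×10^7 s, so t/τ = 2.18.
ΔT(t) = ΔT_eq (1 − e^(−t/τ)) = 14.8 × (1 − e^−2.18) = 13.1 K.

13 K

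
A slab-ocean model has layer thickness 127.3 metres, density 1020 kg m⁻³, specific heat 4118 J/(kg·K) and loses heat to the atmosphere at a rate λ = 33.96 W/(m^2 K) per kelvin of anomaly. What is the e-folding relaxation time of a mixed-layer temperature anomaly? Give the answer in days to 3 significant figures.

Areal heat capacity C = ρ c_p D = 1020 × 4118 × 127.3 = 5.35×10^8 J/(m²·K).
Relaxation time τ = C / λ = 5.35×10^8 / 33.96 = 1.57×10^7 s.
In days: 1.57×10^7 s / (86400 s/day) = 182 days.

182 days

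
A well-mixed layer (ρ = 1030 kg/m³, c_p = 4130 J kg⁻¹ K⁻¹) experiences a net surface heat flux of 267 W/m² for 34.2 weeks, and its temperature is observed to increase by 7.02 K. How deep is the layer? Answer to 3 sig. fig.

185 m

Heat input Q = F Δt = 267 × 2.07×10^7 s = 5.52×10^9 J/m².
Required areal heat capacity C = Q / ΔT = 7.87×10^8 J/(m²·K).
Depth D = C / (ρ c_p) = 7.87×10^8 / (1030 × 4130) = 185 m.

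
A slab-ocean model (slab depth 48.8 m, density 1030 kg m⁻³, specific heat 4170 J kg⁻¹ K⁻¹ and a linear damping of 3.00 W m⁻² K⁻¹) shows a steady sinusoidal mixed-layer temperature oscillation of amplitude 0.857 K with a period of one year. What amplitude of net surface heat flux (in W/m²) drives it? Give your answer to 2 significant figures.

36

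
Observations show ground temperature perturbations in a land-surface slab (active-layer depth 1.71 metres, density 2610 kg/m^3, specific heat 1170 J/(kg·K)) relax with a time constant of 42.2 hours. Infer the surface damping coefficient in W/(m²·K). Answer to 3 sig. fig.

Areal heat capacity C = ρ c_p D = 2610 × 1170 × 1.71 = 5.22×10^6 J m⁻² K⁻¹.
τ = 42.2 hours = 1.52×10^5 s.
λ = C / τ = 5.22×10^6 / 1.52×10^5 = 34.4 W/(m²·K).

34.4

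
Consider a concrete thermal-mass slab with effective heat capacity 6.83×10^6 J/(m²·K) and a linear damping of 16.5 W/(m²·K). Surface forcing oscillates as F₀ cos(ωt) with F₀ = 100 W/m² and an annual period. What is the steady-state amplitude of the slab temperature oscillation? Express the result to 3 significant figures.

Areal heat capacity C = 6.83×10^6 J/(m²·K) (given).
Angular frequency ω = 2π / T = 2π / 3.15×10^7 s = 1.99×10^-7 s⁻¹.
√((Cω)² + λ²) = √((1.36)² + 16.5²) = 16.6 W/(m²·K).
Amplitude A = F₀ / √((Cω)²+λ²) = 100 / 16.6 = 6.04 K.

6.04 K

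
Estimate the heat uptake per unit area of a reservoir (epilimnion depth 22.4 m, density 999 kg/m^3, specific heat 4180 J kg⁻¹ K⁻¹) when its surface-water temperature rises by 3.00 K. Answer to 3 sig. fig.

2.81×10^8

Areal heat capacity C = ρ c_p D = 999 × 4180 × 22.4 = 9.35×10^7 J m⁻² K⁻¹.
ΔQ = C ΔT = 9.35×10^7 × 3.00 = 2.81×10^8 J/m².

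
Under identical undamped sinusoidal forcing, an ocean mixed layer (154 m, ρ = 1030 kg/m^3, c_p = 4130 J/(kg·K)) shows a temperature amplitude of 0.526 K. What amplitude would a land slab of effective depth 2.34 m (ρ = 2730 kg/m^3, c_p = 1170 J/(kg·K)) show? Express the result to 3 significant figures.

46.1 K

C_ocean = 6.55×10^8 J/(m²·K); C_land = 7.47×10^6 J/(m²·K).
A ∝ 1/C ⇒ A_land = A_ocean × C_ocean/C_land = 0.526 × 87.6 = 46.1 K.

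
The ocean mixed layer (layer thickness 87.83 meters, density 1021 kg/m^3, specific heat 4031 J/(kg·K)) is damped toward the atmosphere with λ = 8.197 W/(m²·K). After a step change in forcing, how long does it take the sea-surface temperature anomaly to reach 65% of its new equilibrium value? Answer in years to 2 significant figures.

Areal heat capacity C = ρ c_p D = 1021 × 4031 × 87.83 = 3.61×10^8 J/(m^2 K).
τ = C / λ = 3.61×10^8 / 8.197 = 4.41×10^7 s.
Fraction reached: 1 − e^(−t/τ) = 0.65 ⇒ t = −τ ln(1 − 0.65) = τ × 1.05.
t = 4.63×10^7 s = 1.47 years.

1.5 years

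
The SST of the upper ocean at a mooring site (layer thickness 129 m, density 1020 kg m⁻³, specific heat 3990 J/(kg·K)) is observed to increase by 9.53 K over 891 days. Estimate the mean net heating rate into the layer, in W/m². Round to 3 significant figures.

Areal heat capacity C = ρ c_p D = 1020 × 3990 × 129 = 5.25×10^8 J m⁻² K⁻¹.
Required heat per unit area: Q = C ΔT = 5.25×10^8 × 9.53 = 5.00×10^9 J/m².
Flux F = Q / Δt = 5.00×10^9 / 7.70×10^7 s = 65.0 W/m².

65.0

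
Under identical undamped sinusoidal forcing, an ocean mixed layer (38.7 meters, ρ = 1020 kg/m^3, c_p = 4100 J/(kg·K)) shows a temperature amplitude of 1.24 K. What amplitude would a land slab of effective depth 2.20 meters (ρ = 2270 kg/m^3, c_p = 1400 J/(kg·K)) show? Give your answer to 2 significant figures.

C_ocean = 1.62×10^8 J/(m²·K); C_land = 6.99×10^6 J/(m²·K).
A ∝ 1/C ⇒ A_land = A_ocean × C_ocean/C_land = 1.24 × 23.1 = 28.7 K.

29 K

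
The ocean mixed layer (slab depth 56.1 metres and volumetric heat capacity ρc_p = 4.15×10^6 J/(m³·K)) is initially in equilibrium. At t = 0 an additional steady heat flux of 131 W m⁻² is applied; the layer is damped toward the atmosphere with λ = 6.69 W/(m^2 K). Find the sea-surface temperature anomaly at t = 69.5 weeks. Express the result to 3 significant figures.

13.7 K

Areal heat capacity C = ρc_p × D = 4.15×10^6 × 56.1 = 2.33×10^8 J/(m²·K).
τ = C / λ = 2.33×10^8 / 6.69 = 3.48×10^7 s.
Equilibrium anomaly ΔT_eq = F / λ = 131 / 6.69 = 19.6 K.
t = 69.5 weeks = 4.20×10^7 s, so t/τ = 1.21.
ΔT(t) = ΔT_eq (1 − e^(−t/τ)) = 19.6 × (1 − e^−1.21) = 13.7 K.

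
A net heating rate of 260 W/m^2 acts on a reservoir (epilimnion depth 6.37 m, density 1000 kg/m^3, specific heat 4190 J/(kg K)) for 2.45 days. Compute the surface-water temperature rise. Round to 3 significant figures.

2.06 K

Areal heat capacity C = ρ c_p D = 1000 × 4190 × 6.37 = 2.67×10^7 J/(m²·K).
Net heat input Q = F Δt = 260 × (2.45 days × 86400 s/day) = 5.50×10^7 J/m².
ΔT = Q / C = 5.50×10^7 / 2.67×10^7 = 2.06 K.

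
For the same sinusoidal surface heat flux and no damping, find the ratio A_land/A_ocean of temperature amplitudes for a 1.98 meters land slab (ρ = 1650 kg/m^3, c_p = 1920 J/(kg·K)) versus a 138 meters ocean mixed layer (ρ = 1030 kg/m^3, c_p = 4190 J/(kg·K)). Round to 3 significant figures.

94.9

C_ocean = 1030 × 4190 × 138 = 5.96×10^8 J/(m²·K).
C_land = 1650 × 1920 × 1.98 = 6.27×10^6 J/(m²·K).
Undamped amplitude ∝ 1/C, so A_land/A_ocean = C_ocean/C_land = 94.9.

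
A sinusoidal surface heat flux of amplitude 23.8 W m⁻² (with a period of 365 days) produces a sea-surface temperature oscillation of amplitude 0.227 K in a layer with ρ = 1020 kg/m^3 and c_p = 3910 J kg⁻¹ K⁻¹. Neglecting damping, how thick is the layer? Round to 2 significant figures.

ω = 2π / 3.15×10^7 s = 1.99×10^-7 s⁻¹.
Required C = F₀ / (A ω) = 23.8 / (0.227 × 1.99×10^-7) = 5.26×10^8 J/(m²·K).
D = C / (ρ c_p) = 5.26×10^8 / (1020 × 3910) = 132 m.

130 m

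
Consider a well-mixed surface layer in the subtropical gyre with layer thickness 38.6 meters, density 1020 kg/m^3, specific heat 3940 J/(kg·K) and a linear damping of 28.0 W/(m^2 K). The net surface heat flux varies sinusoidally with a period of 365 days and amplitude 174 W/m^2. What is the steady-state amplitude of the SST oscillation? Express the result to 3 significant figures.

4.17 K

Areal heat capacity C = ρ c_p D = 1020 × 3940 × 38.6 = 1.55×10^8 J/(m^2 K).
Angular frequency ω = 2π / T = 2π / 3.15×10^7 s = 1.99×10^-7 s⁻¹.
√((Cω)² + λ²) = √((30.9)² + 28.0²) = 41.7 W/(m²·K).
Amplitude A = F₀ / √((Cω)²+λ²) = 174 / 41.7 = 4.17 K.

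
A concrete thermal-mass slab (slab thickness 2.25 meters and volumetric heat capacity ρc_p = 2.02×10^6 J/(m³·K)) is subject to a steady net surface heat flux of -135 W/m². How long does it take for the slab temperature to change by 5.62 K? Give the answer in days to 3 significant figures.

Areal heat capacity C = ρc_p × D = 2.02×10^6 × 2.25 = 4.54×10^6 J m⁻² K⁻¹.
Time required: Δt = C ΔT / F = 4.54×10^6 × -5.62 / -135 = 1.89×10^5 s.
In days: 1.89×10^5 s / (86400 s/day) = 2.19 days.

2.19 days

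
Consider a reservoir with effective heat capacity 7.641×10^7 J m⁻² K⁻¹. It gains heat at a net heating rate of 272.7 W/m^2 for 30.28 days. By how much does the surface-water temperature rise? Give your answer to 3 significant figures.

9.34 K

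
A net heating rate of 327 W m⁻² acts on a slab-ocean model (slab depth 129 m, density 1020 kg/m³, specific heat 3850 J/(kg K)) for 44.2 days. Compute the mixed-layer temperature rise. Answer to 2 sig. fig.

Areal heat capacity C = ρ c_p D = 1020 × 3850 × 129 = 5.07×10^8 J/(m^2 K).
Net heat input Q = F Δt = 327 × (44.2 days × 86400 s/day) = 1.25×10^9 J/m².
ΔT = Q / C = 1.25×10^9 / 5.07×10^8 = 2.47 K.

2.5 K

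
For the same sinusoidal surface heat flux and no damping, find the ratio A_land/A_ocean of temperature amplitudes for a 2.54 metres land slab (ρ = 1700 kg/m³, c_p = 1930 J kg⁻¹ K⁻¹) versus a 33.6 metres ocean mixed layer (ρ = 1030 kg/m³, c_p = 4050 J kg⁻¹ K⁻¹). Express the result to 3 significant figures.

16.8

C_ocean = 1030 × 4050 × 33.6 = 1.40×10^8 J/(m²·K).
C_land = 1700 × 1930 × 2.54 = 8.33×10^6 J/(m²·K).
Undamped amplitude ∝ 1/C, so A_land/A_ocean = C_ocean/C_land = 16.8.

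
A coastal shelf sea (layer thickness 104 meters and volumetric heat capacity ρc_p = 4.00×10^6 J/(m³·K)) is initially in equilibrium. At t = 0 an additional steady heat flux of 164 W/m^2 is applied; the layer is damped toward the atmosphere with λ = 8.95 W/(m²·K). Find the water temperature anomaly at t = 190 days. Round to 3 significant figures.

Areal heat capacity C = ρc_p × D = 4.00×10^6 × 104 = 4.16×10^8 J/(m^2 K).
τ = C / λ = 4.16×10^8 / 8.95 = 4.65×10^7 s.
Equilibrium anomaly ΔT_eq = F / λ = 164 / 8.95 = 18.3 K.
t = 190 days = 1.64×10^7 s, so t/τ = 0.353.
ΔT(t) = ΔT_eq (1 − e^(−t/τ)) = 18.3 × (1 − e^−0.353) = 5.45 K.

5.45 K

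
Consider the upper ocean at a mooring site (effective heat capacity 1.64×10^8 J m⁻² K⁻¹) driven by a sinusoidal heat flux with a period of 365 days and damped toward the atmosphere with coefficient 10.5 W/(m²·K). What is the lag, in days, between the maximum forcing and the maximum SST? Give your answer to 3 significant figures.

73.2 days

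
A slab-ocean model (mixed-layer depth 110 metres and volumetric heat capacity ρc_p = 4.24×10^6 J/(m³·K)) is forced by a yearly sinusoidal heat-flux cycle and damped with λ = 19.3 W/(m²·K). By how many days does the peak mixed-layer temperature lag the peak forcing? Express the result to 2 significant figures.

Areal heat capacity C = ρc_p × D = 4.24×10^6 × 110 = 4.66×10^8 J m⁻² K⁻¹.
ω = 2π / 3.15×10^7 s = 1.99×10^-7 s⁻¹.
Phase lag φ = arctan(Cω/λ) = arctan(92.9/19.3) = 1.37 rad.
Time lag = φ / ω = 1.37 / 1.99×10^-7 = 6.86×10^6 s = 79.4 days.

79 days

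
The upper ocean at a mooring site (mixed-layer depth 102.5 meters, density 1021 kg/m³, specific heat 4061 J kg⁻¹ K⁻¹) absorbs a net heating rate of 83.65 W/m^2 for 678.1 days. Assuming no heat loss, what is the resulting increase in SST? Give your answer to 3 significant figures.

Areal heat capacity C = ρ c_p D = 1021 × 4061 × 102.5 = 4.25×10^8 J/(m^2 K).
Net heat input Q = F Δt = 83.65 × (678.1 days × 86400 s/day) = 4.90×10^9 J/m².
ΔT = Q / C = 4.90×10^9 / 4.25×10^8 = 11.5 K.

11.5 K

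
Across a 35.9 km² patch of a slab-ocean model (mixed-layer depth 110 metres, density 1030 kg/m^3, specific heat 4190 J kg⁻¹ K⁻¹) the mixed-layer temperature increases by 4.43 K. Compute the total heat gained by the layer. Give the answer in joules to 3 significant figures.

Areal heat capacity C = ρ c_p D = 1030 × 4190 × 110 = 4.75×10^8 J m⁻² K⁻¹.
Heat per unit area: q = C ΔT = 4.75×10^8 × 4.43 = 2.10×10^9 J/m².
Total heat: Q = q × A = 2.10×10^9 × (35.9 × 10⁶ m²) = 7.55×10^16 J.

7.55×10^16 J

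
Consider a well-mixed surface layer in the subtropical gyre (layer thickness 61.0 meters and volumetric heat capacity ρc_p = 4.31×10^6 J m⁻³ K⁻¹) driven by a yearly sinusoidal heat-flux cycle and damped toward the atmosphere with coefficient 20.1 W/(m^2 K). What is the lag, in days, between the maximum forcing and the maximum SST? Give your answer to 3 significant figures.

70.0 days

Areal heat capacity C = ρc_p × D = 4.31×10^6 × 61.0 = 2.63×10^8 J/(m²·K).
ω = 2π / 3.15×10^7 s = 1.99×10^-7 s⁻¹.
Phase lag φ = arctan(Cω/λ) = arctan(52.4/20.1) = 1.20 rad.
Time lag = φ / ω = 1.20 / 1.99×10^-7 = 6.05×10^6 s = 70.0 days.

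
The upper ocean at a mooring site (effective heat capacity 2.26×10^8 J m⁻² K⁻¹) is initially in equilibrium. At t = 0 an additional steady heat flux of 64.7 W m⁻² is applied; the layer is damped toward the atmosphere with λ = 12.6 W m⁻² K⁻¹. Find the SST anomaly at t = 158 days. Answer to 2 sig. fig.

2.7 K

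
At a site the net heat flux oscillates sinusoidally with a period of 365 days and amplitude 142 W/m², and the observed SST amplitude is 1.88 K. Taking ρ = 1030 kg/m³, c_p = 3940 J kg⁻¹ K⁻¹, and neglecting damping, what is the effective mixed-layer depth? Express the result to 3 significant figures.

ω = 2π / 3.15×10^7 s = 1.99×10^-7 s⁻¹.
Required C = F₀ / (A ω) = 142 / (1.88 × 1.99×10^-7) = 3.79×10^8 J/(m²·K).
D = C / (ρ c_p) = 3.79×10^8 / (1030 × 3940) = 93.4 m.

93.4 m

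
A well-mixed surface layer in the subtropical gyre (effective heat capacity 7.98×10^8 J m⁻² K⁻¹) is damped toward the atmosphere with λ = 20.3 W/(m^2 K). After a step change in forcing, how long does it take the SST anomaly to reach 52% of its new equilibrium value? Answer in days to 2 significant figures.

Areal heat capacity C = 7.98×10^8 J m⁻² K⁻¹ (given).
τ = C / λ = 7.98×10^8 / 20.3 = 3.93×10^7 s.
Fraction reached: 1 − e^(−t/τ) = 0.52 ⇒ t = −τ ln(1 − 0.52) = τ × 0.734.
t = 2.89×10^7 s = 334 days.

330 days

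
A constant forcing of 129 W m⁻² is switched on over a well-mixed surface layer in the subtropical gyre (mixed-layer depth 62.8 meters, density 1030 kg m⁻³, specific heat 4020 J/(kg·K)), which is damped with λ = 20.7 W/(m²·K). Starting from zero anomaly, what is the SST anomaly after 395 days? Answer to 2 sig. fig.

Areal heat capacity C = ρ c_p D = 1030 × 4020 × 62.8 = 2.60×10^8 J/(m²·K).
τ = C / λ = 2.60×10^8 / 20.7 = 1.26×10^7 s.
Equilibrium anomaly ΔT_eq = F / λ = 129 / 20.7 = 6.23 K.
t = 395 days = 3.41×10^7 s, so t/τ = 2.72.
ΔT(t) = ΔT_eq (1 − e^(−t/τ)) = 6.23 × (1 − e^−2.72) = 5.82 K.

5.8 K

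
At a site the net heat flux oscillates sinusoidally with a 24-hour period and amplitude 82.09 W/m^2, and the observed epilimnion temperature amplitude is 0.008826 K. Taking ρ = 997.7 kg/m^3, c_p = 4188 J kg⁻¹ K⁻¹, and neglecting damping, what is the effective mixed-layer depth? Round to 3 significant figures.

30.6 m

ω = 2π / 86400 s = 7.27×10^-5 s⁻¹.
Required C = F₀ / (A ω) = 82.09 / (0.008826 × 7.27×10^-5) = 1.28×10^8 J/(m²·K).
D = C / (ρ c_p) = 1.28×10^8 / (997.7 × 4188) = 30.6 m.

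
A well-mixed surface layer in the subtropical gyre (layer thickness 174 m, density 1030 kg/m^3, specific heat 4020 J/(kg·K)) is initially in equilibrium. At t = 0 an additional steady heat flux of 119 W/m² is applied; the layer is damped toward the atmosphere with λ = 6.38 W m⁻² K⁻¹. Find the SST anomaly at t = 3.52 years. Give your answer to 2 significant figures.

12 K

Areal heat capacity C = ρ c_p D = 1030 × 4020 × 174 = 7.20×10^8 J m⁻² K⁻¹.
τ = C / λ = 7.20×10^8 / 6.38 = 1.13×10^8 s.
Equilibrium anomaly ΔT_eq = F / λ = 119 / 6.38 = 18.7 K.
t = 3.52 years = 1.11×10^8 s, so t/τ = 0.984.
ΔT(t) = ΔT_eq (1 − e^(−t/τ)) = 18.7 × (1 − e^−0.984) = 11.7 K.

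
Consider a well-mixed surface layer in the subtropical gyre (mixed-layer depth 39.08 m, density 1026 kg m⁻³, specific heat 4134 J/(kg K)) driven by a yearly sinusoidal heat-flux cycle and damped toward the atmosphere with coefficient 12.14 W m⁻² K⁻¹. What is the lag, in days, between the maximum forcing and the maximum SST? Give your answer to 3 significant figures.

Areal heat capacity C = ρ c_p D = 1026 × 4134 × 39.08 = 1.66×10^8 J/(m^2 K).
ω = 2π / 3.15×10^7 s = 1.99×10^-7 s⁻¹.
Phase lag φ = arctan(Cω/λ) = arctan(33.0/12.14) = 1.22 rad.
Time lag = φ / ω = 1.22 / 1.99×10^-7 = 6.12×10^6 s = 70.8 days.

70.8 days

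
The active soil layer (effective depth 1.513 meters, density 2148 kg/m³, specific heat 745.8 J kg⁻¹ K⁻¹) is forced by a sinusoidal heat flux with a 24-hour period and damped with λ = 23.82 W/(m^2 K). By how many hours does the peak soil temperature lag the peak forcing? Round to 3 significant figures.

5.49 hours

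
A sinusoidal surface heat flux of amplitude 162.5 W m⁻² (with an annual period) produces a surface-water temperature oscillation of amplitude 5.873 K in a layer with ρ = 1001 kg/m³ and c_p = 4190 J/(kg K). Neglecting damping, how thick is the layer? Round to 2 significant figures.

ω = 2π / 3.15×10^7 s = 1.99×10^-7 s⁻¹.
Required C = F₀ / (A ω) = 162.5 / (5.873 × 1.99×10^-7) = 1.39×10^8 J/(m²·K).
D = C / (ρ c_p) = 1.39×10^8 / (1001 × 4190) = 33.1 m.

33 m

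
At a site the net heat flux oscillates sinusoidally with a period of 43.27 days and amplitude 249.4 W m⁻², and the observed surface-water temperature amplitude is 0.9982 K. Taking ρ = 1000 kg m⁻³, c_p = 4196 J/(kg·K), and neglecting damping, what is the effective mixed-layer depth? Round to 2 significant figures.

35 m

ω = 2π / 3.74×10^6 s = 1.68×10^-6 s⁻¹.
Required C = F₀ / (A ω) = 249.4 / (0.9982 × 1.68×10^-6) = 1.49×10^8 J/(m²·K).
D = C / (ρ c_p) = 1.49×10^8 / (1000 × 4196) = 35.4 m.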